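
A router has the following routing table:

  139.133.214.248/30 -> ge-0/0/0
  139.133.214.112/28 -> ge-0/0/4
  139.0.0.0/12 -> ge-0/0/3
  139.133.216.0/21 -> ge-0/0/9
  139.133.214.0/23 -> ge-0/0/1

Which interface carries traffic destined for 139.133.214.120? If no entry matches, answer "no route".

ge-0/0/4

Routes whose prefix contains 139.133.214.120:
  139.133.214.0/23 (139.133.214.0 - 139.133.215.255) -> ge-0/0/1
  139.133.214.112/28 (139.133.214.112 - 139.133.214.127) -> ge-0/0/4
More-specific entries that do NOT match:
  139.133.214.248/30 (139.133.214.248 - 139.133.214.251) does not contain 139.133.214.120
Longest matching prefix is /28 -> interface ge-0/0/4.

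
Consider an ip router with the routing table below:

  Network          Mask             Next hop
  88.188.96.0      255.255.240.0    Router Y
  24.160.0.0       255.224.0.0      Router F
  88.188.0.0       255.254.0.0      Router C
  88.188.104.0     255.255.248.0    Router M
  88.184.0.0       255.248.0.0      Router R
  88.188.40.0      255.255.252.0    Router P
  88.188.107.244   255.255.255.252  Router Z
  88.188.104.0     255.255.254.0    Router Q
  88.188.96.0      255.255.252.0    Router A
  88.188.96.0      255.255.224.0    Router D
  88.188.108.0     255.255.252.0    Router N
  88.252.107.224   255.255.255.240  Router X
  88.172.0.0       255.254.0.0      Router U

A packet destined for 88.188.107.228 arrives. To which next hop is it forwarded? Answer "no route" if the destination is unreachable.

Routes whose prefix contains 88.188.107.228:
  88.184.0.0/13 (88.184.0.0 - 88.191.255.255) -> Router R
  88.188.0.0/15 (88.188.0.0 - 88.189.255.255) -> Router C
  88.188.96.0/19 (88.188.96.0 - 88.188.127.255) -> Router D
  88.188.96.0/20 (88.188.96.0 - 88.188.111.255) -> Router Y
  88.188.104.0/21 (88.188.104.0 - 88.188.111.255) -> Router M
More-specific entries that do NOT match:
  88.188.107.244/30 (88.188.107.244 - 88.188.107.247) does not contain 88.188.107.228
  88.252.107.224/28 (88.252.107.224 - 88.252.107.239) does not contain 88.188.107.228
  88.188.104.0/23 (88.188.104.0 - 88.188.105.255) does not contain 88.188.107.228
  88.188.40.0/22 (88.188.40.0 - 88.188.43.255) does not contain 88.188.107.228
  88.188.96.0/22 (88.188.96.0 - 88.188.99.255) does not contain 88.188.107.228
  88.188.108.0/22 (88.188.108.0 - 88.188.111.255) does not contain 88.188.107.228
Longest matching prefix is /21 -> next hop Router M.

Router M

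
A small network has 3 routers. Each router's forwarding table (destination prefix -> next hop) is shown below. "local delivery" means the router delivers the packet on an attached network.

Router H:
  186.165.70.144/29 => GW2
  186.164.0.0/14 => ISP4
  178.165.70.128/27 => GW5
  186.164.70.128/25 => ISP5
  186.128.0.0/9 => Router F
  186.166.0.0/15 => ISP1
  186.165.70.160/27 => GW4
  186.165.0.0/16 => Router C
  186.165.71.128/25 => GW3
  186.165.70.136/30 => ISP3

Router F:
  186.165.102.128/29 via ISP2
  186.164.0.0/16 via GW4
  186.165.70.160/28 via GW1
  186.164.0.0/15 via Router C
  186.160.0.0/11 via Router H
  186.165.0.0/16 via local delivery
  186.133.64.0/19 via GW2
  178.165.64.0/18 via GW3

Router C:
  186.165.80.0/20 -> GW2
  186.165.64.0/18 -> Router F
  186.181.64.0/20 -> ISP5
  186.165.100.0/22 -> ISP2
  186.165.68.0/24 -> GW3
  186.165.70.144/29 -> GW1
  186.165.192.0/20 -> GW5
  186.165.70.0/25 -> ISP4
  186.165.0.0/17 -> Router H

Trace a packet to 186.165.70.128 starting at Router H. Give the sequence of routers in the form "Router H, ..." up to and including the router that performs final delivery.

At Router H: longest match for 186.165.70.128 is 186.165.0.0/16 -> Router C
At Router C: longest match for 186.165.70.128 is 186.165.64.0/18 -> Router F
At Router F: longest match for 186.165.70.128 is 186.165.0.0/16 -> local delivery

Router H, Router C, Router F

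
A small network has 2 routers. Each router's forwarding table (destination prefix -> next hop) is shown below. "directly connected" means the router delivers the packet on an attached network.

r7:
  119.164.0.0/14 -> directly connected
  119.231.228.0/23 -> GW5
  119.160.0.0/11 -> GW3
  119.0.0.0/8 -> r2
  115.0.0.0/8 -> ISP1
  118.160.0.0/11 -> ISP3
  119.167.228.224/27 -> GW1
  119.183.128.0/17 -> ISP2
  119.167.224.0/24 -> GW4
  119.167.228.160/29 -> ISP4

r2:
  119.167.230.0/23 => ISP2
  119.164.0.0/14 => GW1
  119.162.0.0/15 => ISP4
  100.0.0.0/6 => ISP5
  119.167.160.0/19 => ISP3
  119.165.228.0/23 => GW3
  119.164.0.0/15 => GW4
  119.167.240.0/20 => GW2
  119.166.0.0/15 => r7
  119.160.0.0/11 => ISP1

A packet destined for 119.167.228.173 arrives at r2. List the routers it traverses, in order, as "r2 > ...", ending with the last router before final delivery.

r2 > r7

At r2: longest match for 119.167.228.173 is 119.166.0.0/15 -> r7
At r7: longest match for 119.167.228.173 is 119.164.0.0/14 -> directly connected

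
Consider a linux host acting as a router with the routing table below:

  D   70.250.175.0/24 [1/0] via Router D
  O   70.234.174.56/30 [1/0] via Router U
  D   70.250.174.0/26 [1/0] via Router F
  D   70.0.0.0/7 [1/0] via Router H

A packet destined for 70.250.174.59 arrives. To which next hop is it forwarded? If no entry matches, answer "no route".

Router F

Routes whose prefix contains 70.250.174.59:
  70.0.0.0/7 (70.0.0.0 - 71.255.255.255) -> Router H
  70.250.174.0/26 (70.250.174.0 - 70.250.174.63) -> Router F
More-specific entries that do NOT match:
  70.234.174.56/30 (70.234.174.56 - 70.234.174.59) does not contain 70.250.174.59
Longest matching prefix is /26 -> next hop Router F.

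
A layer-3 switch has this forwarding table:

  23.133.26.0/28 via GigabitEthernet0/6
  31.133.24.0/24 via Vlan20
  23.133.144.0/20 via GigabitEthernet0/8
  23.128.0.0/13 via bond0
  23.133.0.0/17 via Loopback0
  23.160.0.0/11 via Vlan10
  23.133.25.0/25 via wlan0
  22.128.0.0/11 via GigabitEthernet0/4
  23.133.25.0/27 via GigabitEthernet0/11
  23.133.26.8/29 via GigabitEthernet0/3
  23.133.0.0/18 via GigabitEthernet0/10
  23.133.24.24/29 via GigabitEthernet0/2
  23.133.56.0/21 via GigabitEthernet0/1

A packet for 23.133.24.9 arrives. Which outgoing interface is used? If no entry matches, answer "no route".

GigabitEthernet0/10

Routes whose prefix contains 23.133.24.9:
  23.128.0.0/13 (23.128.0.0 - 23.135.255.255) -> bond0
  23.133.0.0/17 (23.133.0.0 - 23.133.127.255) -> Loopback0
  23.133.0.0/18 (23.133.0.0 - 23.133.63.255) -> GigabitEthernet0/10
More-specific entries that do NOT match:
  23.133.26.8/29 (23.133.26.8 - 23.133.26.15) does not contain 23.133.24.9
  23.133.24.24/29 (23.133.24.24 - 23.133.24.31) does not contain 23.133.24.9
  23.133.26.0/28 (23.133.26.0 - 23.133.26.15) does not contain 23.133.24.9
  23.133.25.0/27 (23.133.25.0 - 23.133.25.31) does not contain 23.133.24.9
  23.133.25.0/25 (23.133.25.0 - 23.133.25.127) does not contain 23.133.24.9
  31.133.24.0/24 (31.133.24.0 - 31.133.24.255) does not contain 23.133.24.9
  23.133.56.0/21 (23.133.56.0 - 23.133.63.255) does not contain 23.133.24.9
  23.133.144.0/20 (23.133.144.0 - 23.133.159.255) does not contain 23.133.24.9
Longest matching prefix is /18 -> interface GigabitEthernet0/10.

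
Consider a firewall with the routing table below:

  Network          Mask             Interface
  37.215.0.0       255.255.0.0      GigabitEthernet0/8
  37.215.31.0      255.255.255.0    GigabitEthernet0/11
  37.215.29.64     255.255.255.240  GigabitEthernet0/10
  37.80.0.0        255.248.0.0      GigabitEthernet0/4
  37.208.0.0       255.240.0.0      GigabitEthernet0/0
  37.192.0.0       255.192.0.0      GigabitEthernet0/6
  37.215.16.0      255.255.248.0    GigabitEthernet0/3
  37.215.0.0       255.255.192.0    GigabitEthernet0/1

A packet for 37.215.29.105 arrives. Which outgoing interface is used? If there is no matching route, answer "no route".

Routes whose prefix contains 37.215.29.105:
  37.192.0.0/10 (37.192.0.0 - 37.255.255.255) -> GigabitEthernet0/6
  37.208.0.0/12 (37.208.0.0 - 37.223.255.255) -> GigabitEthernet0/0
  37.215.0.0/16 (37.215.0.0 - 37.215.255.255) -> GigabitEthernet0/8
  37.215.0.0/18 (37.215.0.0 - 37.215.63.255) -> GigabitEthernet0/1
More-specific entries that do NOT match:
  37.215.29.64/28 (37.215.29.64 - 37.215.29.79) does not contain 37.215.29.105
  37.215.31.0/24 (37.215.31.0 - 37.215.31.255) does not contain 37.215.29.105
  37.215.16.0/21 (37.215.16.0 - 37.215.23.255) does not contain 37.215.29.105
Longest matching prefix is /18 -> interface GigabitEthernet0/1.

GigabitEthernet0/1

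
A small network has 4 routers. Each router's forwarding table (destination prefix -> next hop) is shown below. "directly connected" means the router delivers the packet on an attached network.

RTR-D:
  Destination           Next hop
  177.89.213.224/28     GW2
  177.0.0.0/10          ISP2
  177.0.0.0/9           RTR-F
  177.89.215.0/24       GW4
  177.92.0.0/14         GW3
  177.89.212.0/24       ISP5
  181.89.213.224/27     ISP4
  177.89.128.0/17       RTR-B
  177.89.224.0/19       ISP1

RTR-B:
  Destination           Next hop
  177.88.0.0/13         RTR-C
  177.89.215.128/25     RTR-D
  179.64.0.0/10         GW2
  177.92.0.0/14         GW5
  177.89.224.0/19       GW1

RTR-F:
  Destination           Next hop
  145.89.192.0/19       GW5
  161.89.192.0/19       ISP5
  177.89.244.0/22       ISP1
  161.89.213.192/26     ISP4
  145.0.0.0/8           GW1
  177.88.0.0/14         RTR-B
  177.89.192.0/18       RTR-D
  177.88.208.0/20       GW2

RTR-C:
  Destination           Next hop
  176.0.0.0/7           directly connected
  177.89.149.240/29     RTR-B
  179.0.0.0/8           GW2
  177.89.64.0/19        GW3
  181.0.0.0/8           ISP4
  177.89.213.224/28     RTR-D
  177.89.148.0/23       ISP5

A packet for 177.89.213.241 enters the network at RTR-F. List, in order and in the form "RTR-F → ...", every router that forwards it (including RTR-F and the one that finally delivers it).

RTR-F → RTR-D → RTR-B → RTR-C

At RTR-F: longest match for 177.89.213.241 is 177.89.192.0/18 -> RTR-D
At RTR-D: longest match for 177.89.213.241 is 177.89.128.0/17 -> RTR-B
At RTR-B: longest match for 177.89.213.241 is 177.88.0.0/13 -> RTR-C
At RTR-C: longest match for 177.89.213.241 is 176.0.0.0/7 -> directly connected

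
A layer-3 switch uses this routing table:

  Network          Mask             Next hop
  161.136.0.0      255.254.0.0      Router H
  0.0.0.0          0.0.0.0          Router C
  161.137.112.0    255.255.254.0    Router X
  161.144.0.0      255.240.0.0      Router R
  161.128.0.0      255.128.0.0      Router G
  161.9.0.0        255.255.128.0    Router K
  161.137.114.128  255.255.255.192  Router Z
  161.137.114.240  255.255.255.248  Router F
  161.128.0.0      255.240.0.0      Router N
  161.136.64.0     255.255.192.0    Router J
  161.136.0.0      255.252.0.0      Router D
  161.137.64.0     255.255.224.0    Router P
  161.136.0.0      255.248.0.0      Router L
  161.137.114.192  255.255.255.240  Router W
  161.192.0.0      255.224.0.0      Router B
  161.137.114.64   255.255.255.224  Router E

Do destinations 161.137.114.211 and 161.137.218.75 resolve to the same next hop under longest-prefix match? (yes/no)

yes

161.137.114.211: longest match 161.136.0.0/15 -> Router H
161.137.218.75: longest match 161.136.0.0/15 -> Router H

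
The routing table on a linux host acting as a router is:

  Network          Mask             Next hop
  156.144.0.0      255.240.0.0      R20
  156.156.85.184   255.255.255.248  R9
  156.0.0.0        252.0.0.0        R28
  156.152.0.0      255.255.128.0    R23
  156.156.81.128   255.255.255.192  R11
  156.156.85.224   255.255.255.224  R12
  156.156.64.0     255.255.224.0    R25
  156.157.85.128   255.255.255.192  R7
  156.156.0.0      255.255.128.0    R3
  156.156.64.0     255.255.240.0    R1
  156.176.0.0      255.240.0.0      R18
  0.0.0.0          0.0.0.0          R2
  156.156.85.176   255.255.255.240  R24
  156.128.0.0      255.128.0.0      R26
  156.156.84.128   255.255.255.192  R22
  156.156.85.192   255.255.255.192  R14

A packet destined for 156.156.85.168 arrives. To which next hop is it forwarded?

Routes whose prefix contains 156.156.85.168:
  0.0.0.0/0 (default, matches everything) -> R2
  156.0.0.0/6 (156.0.0.0 - 159.255.255.255) -> R28
  156.128.0.0/9 (156.128.0.0 - 156.255.255.255) -> R26
  156.144.0.0/12 (156.144.0.0 - 156.159.255.255) -> R20
  156.156.0.0/17 (156.156.0.0 - 156.156.127.255) -> R3
  156.156.64.0/19 (156.156.64.0 - 156.156.95.255) -> R25
More-specific entries that do NOT match:
  156.156.85.184/29 (156.156.85.184 - 156.156.85.191) does not contain 156.156.85.168
  156.156.85.176/28 (156.156.85.176 - 156.156.85.191) does not contain 156.156.85.168
  156.156.85.224/27 (156.156.85.224 - 156.156.85.255) does not contain 156.156.85.168
  156.156.81.128/26 (156.156.81.128 - 156.156.81.191) does not contain 156.156.85.168
  156.157.85.128/26 (156.157.85.128 - 156.157.85.191) does not contain 156.156.85.168
  156.156.84.128/26 (156.156.84.128 - 156.156.84.191) does not contain 156.156.85.168
  156.156.85.192/26 (156.156.85.192 - 156.156.85.255) does not contain 156.156.85.168
  156.156.64.0/20 (156.156.64.0 - 156.156.79.255) does not contain 156.156.85.168
Longest matching prefix is /19 -> next hop R25.

R25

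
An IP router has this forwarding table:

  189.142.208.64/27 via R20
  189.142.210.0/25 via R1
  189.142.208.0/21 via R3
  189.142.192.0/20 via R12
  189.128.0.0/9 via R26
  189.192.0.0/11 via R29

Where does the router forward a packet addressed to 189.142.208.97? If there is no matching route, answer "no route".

R3

Routes whose prefix contains 189.142.208.97:
  189.128.0.0/9 (189.128.0.0 - 189.255.255.255) -> R26
  189.142.208.0/21 (189.142.208.0 - 189.142.215.255) -> R3
More-specific entries that do NOT match:
  189.142.208.64/27 (189.142.208.64 - 189.142.208.95) does not contain 189.142.208.97
  189.142.210.0/25 (189.142.210.0 - 189.142.210.127) does not contain 189.142.208.97
Longest matching prefix is /21 -> next hop R3.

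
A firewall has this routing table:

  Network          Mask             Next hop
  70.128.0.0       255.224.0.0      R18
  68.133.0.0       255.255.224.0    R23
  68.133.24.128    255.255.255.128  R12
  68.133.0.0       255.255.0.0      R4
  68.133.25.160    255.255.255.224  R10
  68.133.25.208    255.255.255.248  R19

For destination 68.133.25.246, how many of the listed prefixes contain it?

Prefixes containing 68.133.25.246:
  68.133.0.0/16 (68.133.0.0 - 68.133.255.255)
  68.133.0.0/19 (68.133.0.0 - 68.133.31.255)
Total matching entries: 2.

2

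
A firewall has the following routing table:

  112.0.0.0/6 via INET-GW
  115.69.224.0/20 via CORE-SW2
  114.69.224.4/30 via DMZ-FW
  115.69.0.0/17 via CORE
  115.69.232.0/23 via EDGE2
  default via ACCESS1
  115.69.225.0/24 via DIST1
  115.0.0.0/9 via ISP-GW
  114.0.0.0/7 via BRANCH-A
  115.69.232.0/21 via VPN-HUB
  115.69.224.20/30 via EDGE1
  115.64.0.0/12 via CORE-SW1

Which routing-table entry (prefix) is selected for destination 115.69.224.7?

Entries matching 115.69.224.7:
  0.0.0.0/0 (default, matches everything)
  112.0.0.0/6 (112.0.0.0 - 115.255.255.255)
  114.0.0.0/7 (114.0.0.0 - 115.255.255.255)
  115.0.0.0/9 (115.0.0.0 - 115.127.255.255)
  115.64.0.0/12 (115.64.0.0 - 115.79.255.255)
  115.69.224.0/20 (115.69.224.0 - 115.69.239.255)
Most specific is 115.69.224.0/20.

115.69.224.0/20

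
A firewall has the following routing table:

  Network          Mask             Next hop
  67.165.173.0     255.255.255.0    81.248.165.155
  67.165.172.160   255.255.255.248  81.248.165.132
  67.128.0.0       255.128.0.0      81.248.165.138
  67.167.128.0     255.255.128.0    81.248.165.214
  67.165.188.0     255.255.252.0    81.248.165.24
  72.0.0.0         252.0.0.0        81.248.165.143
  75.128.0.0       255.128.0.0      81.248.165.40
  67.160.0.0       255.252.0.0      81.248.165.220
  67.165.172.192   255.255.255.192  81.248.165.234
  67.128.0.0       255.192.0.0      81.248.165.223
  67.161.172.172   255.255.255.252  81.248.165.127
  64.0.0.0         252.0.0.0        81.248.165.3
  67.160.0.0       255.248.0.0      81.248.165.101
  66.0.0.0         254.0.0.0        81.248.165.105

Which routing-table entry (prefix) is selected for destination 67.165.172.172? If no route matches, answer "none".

67.160.0.0/13

Entries matching 67.165.172.172:
  64.0.0.0/6 (64.0.0.0 - 67.255.255.255)
  66.0.0.0/7 (66.0.0.0 - 67.255.255.255)
  67.128.0.0/9 (67.128.0.0 - 67.255.255.255)
  67.128.0.0/10 (67.128.0.0 - 67.191.255.255)
  67.160.0.0/13 (67.160.0.0 - 67.167.255.255)
Most specific is 67.160.0.0/13.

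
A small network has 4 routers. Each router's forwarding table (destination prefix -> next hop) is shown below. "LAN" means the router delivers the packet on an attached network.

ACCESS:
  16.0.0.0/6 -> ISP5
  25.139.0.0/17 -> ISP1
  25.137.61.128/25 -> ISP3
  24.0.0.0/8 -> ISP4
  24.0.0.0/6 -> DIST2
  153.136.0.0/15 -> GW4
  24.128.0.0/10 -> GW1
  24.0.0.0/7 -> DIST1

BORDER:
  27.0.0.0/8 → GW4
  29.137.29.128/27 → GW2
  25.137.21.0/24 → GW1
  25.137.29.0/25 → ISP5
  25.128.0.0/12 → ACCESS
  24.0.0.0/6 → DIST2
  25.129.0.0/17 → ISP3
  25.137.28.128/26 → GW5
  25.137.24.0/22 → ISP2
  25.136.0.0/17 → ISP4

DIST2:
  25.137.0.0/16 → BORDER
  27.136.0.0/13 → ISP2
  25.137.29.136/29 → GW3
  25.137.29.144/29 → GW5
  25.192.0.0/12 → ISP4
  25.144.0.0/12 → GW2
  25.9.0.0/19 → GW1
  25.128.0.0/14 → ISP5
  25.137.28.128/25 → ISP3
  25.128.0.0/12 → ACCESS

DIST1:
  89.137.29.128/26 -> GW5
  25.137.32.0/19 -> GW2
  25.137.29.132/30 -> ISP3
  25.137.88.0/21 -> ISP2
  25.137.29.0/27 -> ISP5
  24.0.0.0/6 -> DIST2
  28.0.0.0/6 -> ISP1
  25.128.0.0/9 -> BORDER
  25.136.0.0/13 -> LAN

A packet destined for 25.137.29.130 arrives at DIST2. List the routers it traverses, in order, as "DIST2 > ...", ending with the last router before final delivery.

At DIST2: longest match for 25.137.29.130 is 25.137.0.0/16 -> BORDER
At BORDER: longest match for 25.137.29.130 is 25.128.0.0/12 -> ACCESS
At ACCESS: longest match for 25.137.29.130 is 24.0.0.0/7 -> DIST1
At DIST1: longest match for 25.137.29.130 is 25.136.0.0/13 -> LAN

DIST2 > BORDER > ACCESS > DIST1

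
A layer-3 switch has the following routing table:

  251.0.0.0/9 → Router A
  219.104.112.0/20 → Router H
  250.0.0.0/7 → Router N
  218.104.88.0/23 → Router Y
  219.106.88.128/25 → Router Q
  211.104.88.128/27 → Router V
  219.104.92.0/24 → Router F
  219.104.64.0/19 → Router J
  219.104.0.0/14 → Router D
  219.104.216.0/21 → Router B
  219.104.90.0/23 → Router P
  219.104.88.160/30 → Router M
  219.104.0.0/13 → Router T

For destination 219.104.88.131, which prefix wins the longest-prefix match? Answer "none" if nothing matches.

Entries matching 219.104.88.131:
  219.104.0.0/13 (219.104.0.0 - 219.111.255.255)
  219.104.0.0/14 (219.104.0.0 - 219.107.255.255)
  219.104.64.0/19 (219.104.64.0 - 219.104.95.255)
Most specific is 219.104.64.0/19.

219.104.64.0/19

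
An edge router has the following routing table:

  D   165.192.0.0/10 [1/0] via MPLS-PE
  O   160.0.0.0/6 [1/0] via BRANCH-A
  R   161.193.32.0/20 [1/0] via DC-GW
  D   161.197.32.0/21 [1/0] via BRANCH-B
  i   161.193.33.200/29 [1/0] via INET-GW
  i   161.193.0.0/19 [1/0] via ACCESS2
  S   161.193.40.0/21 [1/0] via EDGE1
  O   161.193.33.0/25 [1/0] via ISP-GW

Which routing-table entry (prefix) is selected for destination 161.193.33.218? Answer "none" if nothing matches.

Entries matching 161.193.33.218:
  160.0.0.0/6 (160.0.0.0 - 163.255.255.255)
  161.193.32.0/20 (161.193.32.0 - 161.193.47.255)
Most specific is 161.193.32.0/20.

161.193.32.0/20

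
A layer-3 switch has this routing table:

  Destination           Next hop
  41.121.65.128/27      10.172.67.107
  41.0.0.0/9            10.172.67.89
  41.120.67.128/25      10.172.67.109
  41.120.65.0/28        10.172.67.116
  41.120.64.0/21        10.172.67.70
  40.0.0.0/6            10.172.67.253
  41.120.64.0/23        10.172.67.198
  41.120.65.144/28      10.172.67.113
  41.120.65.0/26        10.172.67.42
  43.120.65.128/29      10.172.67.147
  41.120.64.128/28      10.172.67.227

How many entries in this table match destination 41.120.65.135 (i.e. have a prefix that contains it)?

Prefixes containing 41.120.65.135:
  40.0.0.0/6 (40.0.0.0 - 43.255.255.255)
  41.0.0.0/9 (41.0.0.0 - 41.127.255.255)
  41.120.64.0/21 (41.120.64.0 - 41.120.71.255)
  41.120.64.0/23 (41.120.64.0 - 41.120.65.255)
Total matching entries: 4.

4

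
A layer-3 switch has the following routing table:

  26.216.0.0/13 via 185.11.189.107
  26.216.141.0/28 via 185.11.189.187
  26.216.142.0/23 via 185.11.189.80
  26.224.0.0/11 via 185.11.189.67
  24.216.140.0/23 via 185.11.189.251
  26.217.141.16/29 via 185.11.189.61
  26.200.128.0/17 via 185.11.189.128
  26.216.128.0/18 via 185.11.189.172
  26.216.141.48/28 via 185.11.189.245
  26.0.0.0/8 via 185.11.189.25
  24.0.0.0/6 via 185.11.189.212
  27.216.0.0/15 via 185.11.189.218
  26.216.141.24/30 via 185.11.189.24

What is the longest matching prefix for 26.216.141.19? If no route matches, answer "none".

Entries matching 26.216.141.19:
  24.0.0.0/6 (24.0.0.0 - 27.255.255.255)
  26.0.0.0/8 (26.0.0.0 - 26.255.255.255)
  26.216.0.0/13 (26.216.0.0 - 26.223.255.255)
  26.216.128.0/18 (26.216.128.0 - 26.216.191.255)
Most specific is 26.216.128.0/18.

26.216.128.0/18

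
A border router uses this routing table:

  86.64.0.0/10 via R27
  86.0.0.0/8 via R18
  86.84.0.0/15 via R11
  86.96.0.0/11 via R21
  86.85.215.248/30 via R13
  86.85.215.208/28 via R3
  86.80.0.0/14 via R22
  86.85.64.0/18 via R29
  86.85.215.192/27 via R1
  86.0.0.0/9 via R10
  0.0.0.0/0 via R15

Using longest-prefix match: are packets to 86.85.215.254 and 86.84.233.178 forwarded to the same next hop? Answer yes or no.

yes

86.85.215.254: longest match 86.84.0.0/15 -> R11
86.84.233.178: longest match 86.84.0.0/15 -> R11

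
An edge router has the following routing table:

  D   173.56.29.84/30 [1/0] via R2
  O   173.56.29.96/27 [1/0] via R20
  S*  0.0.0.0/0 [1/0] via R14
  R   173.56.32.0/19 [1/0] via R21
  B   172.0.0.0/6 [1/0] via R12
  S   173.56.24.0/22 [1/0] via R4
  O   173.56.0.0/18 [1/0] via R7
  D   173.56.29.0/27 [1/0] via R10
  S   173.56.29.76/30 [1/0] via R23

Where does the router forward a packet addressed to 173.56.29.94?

R7

Routes whose prefix contains 173.56.29.94:
  0.0.0.0/0 (default, matches everything) -> R14
  172.0.0.0/6 (172.0.0.0 - 175.255.255.255) -> R12
  173.56.0.0/18 (173.56.0.0 - 173.56.63.255) -> R7
More-specific entries that do NOT match:
  173.56.29.84/30 (173.56.29.84 - 173.56.29.87) does not contain 173.56.29.94
  173.56.29.76/30 (173.56.29.76 - 173.56.29.79) does not contain 173.56.29.94
  173.56.29.96/27 (173.56.29.96 - 173.56.29.127) does not contain 173.56.29.94
  173.56.29.0/27 (173.56.29.0 - 173.56.29.31) does not contain 173.56.29.94
  173.56.24.0/22 (173.56.24.0 - 173.56.27.255) does not contain 173.56.29.94
  173.56.32.0/19 (173.56.32.0 - 173.56.63.255) does not contain 173.56.29.94
Longest matching prefix is /18 -> next hop R7.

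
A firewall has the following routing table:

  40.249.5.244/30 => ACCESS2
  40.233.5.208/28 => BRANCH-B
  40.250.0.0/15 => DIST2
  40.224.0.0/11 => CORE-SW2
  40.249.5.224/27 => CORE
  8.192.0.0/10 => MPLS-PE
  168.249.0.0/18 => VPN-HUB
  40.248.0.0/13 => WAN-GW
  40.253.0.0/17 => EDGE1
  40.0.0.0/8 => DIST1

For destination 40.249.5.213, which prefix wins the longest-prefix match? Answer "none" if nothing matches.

40.248.0.0/13

Entries matching 40.249.5.213:
  40.0.0.0/8 (40.0.0.0 - 40.255.255.255)
  40.224.0.0/11 (40.224.0.0 - 40.255.255.255)
  40.248.0.0/13 (40.248.0.0 - 40.255.255.255)
Most specific is 40.248.0.0/13.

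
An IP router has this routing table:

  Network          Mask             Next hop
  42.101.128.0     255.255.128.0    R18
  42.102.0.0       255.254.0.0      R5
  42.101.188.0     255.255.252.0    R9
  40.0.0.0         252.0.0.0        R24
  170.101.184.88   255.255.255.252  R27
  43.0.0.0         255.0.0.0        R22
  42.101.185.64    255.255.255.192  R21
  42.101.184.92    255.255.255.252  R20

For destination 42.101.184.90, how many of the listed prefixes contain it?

Prefixes containing 42.101.184.90:
  40.0.0.0/6 (40.0.0.0 - 43.255.255.255)
  42.101.128.0/17 (42.101.128.0 - 42.101.255.255)
Total matching entries: 2.

2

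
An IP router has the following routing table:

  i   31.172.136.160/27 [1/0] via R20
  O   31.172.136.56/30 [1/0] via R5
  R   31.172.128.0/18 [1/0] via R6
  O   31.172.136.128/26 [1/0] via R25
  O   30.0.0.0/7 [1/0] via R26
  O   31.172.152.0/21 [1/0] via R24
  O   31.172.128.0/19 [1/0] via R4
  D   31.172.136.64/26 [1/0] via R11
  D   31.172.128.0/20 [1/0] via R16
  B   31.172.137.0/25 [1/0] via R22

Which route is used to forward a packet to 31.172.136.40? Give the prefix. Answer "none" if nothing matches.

Entries matching 31.172.136.40:
  30.0.0.0/7 (30.0.0.0 - 31.255.255.255)
  31.172.128.0/18 (31.172.128.0 - 31.172.191.255)
  31.172.128.0/19 (31.172.128.0 - 31.172.159.255)
  31.172.128.0/20 (31.172.128.0 - 31.172.143.255)
Most specific is 31.172.128.0/20.

31.172.128.0/20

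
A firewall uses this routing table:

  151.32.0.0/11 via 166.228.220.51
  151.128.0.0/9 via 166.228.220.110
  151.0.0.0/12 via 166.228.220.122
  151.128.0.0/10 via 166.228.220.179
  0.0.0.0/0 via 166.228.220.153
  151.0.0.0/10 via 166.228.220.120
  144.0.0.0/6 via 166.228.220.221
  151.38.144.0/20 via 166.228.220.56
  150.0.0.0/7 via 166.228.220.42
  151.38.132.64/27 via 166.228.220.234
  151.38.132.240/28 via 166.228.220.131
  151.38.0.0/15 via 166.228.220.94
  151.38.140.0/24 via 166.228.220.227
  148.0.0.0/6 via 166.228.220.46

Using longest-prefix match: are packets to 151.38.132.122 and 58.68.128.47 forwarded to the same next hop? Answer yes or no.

no

151.38.132.122: longest match 151.38.0.0/15 -> 166.228.220.94
58.68.128.47: longest match 0.0.0.0/0 -> 166.228.220.153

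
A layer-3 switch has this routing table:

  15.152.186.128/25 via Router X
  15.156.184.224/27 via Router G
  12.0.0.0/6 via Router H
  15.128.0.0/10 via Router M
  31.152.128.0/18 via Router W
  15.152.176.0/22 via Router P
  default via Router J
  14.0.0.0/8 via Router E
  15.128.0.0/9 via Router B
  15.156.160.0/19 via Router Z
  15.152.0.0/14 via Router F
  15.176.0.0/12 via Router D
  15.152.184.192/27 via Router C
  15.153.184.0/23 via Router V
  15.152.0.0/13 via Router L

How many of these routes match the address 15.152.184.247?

Prefixes containing 15.152.184.247:
  0.0.0.0/0 (default, matches everything)
  12.0.0.0/6 (12.0.0.0 - 15.255.255.255)
  15.128.0.0/9 (15.128.0.0 - 15.255.255.255)
  15.128.0.0/10 (15.128.0.0 - 15.191.255.255)
  15.152.0.0/13 (15.152.0.0 - 15.159.255.255)
  15.152.0.0/14 (15.152.0.0 - 15.155.255.255)
Total matching entries: 6.

6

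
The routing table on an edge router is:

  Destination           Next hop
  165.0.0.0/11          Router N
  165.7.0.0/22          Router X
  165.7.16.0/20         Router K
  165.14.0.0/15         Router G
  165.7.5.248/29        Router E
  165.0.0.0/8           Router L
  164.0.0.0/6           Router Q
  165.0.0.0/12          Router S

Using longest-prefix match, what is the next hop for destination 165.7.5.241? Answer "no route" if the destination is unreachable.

Router S

Routes whose prefix contains 165.7.5.241:
  164.0.0.0/6 (164.0.0.0 - 167.255.255.255) -> Router Q
  165.0.0.0/8 (165.0.0.0 - 165.255.255.255) -> Router L
  165.0.0.0/11 (165.0.0.0 - 165.31.255.255) -> Router N
  165.0.0.0/12 (165.0.0.0 - 165.15.255.255) -> Router S
More-specific entries that do NOT match:
  165.7.5.248/29 (165.7.5.248 - 165.7.5.255) does not contain 165.7.5.241
  165.7.0.0/22 (165.7.0.0 - 165.7.3.255) does not contain 165.7.5.241
  165.7.16.0/20 (165.7.16.0 - 165.7.31.255) does not contain 165.7.5.241
  165.14.0.0/15 (165.14.0.0 - 165.15.255.255) does not contain 165.7.5.241
Longest matching prefix is /12 -> next hop Router S.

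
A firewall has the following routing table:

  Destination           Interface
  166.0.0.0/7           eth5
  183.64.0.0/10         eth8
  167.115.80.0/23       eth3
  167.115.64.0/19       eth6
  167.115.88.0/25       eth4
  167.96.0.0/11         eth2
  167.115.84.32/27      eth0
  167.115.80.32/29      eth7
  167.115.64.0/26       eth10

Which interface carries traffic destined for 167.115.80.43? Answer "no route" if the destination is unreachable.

Routes whose prefix contains 167.115.80.43:
  166.0.0.0/7 (166.0.0.0 - 167.255.255.255) -> eth5
  167.96.0.0/11 (167.96.0.0 - 167.127.255.255) -> eth2
  167.115.64.0/19 (167.115.64.0 - 167.115.95.255) -> eth6
  167.115.80.0/23 (167.115.80.0 - 167.115.81.255) -> eth3
More-specific entries that do NOT match:
  167.115.80.32/29 (167.115.80.32 - 167.115.80.39) does not contain 167.115.80.43
  167.115.84.32/27 (167.115.84.32 - 167.115.84.63) does not contain 167.115.80.43
  167.115.64.0/26 (167.115.64.0 - 167.115.64.63) does not contain 167.115.80.43
  167.115.88.0/25 (167.115.88.0 - 167.115.88.127) does not contain 167.115.80.43
Longest matching prefix is /23 -> interface eth3.

eth3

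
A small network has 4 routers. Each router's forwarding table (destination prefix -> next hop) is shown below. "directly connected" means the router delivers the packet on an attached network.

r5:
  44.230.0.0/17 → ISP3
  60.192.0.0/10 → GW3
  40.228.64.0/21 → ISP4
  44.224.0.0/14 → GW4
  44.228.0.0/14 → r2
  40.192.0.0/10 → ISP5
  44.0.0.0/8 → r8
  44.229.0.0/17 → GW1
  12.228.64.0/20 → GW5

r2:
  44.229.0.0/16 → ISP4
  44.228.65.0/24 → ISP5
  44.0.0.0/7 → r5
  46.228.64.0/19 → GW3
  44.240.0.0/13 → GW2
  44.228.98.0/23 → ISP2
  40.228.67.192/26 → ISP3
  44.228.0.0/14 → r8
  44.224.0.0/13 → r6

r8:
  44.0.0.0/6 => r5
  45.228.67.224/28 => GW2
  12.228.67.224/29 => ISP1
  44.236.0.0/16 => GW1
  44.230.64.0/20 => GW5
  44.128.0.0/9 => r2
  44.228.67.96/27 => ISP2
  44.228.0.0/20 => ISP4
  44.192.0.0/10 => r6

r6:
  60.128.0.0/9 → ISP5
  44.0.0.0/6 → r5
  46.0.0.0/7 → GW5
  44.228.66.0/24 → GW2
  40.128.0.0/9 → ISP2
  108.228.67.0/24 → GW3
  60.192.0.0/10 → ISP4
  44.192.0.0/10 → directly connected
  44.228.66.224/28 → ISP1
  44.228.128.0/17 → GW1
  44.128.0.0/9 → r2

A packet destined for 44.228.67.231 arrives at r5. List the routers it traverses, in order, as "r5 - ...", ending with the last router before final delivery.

r5 - r2 - r8 - r6

At r5: longest match for 44.228.67.231 is 44.228.0.0/14 -> r2
At r2: longest match for 44.228.67.231 is 44.228.0.0/14 -> r8
At r8: longest match for 44.228.67.231 is 44.192.0.0/10 -> r6
At r6: longest match for 44.228.67.231 is 44.192.0.0/10 -> directly connected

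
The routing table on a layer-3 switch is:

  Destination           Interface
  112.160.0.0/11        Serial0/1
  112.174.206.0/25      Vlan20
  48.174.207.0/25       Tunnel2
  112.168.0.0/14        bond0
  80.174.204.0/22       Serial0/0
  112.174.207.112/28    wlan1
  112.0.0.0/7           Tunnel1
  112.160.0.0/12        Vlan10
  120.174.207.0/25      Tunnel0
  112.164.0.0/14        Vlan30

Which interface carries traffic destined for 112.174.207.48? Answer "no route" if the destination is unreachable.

Vlan10

Routes whose prefix contains 112.174.207.48:
  112.0.0.0/7 (112.0.0.0 - 113.255.255.255) -> Tunnel1
  112.160.0.0/11 (112.160.0.0 - 112.191.255.255) -> Serial0/1
  112.160.0.0/12 (112.160.0.0 - 112.175.255.255) -> Vlan10
More-specific entries that do NOT match:
  112.174.207.112/28 (112.174.207.112 - 112.174.207.127) does not contain 112.174.207.48
  112.174.206.0/25 (112.174.206.0 - 112.174.206.127) does not contain 112.174.207.48
  48.174.207.0/25 (48.174.207.0 - 48.174.207.127) does not contain 112.174.207.48
  120.174.207.0/25 (120.174.207.0 - 120.174.207.127) does not contain 112.174.207.48
  80.174.204.0/22 (80.174.204.0 - 80.174.207.255) does not contain 112.174.207.48
  112.168.0.0/14 (112.168.0.0 - 112.171.255.255) does not contain 112.174.207.48
  112.164.0.0/14 (112.164.0.0 - 112.167.255.255) does not contain 112.174.207.48
Longest matching prefix is /12 -> interface Vlan10.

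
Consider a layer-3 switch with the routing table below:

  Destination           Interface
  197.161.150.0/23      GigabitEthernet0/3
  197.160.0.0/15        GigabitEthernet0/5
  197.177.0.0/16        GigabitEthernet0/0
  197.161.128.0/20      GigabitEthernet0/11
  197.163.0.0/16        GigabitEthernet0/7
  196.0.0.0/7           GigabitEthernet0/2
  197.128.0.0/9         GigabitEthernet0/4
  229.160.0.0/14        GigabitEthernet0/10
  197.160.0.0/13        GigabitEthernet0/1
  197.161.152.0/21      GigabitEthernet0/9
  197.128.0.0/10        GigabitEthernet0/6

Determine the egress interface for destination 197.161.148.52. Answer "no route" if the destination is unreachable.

GigabitEthernet0/5

Routes whose prefix contains 197.161.148.52:
  196.0.0.0/7 (196.0.0.0 - 197.255.255.255) -> GigabitEthernet0/2
  197.128.0.0/9 (197.128.0.0 - 197.255.255.255) -> GigabitEthernet0/4
  197.128.0.0/10 (197.128.0.0 - 197.191.255.255) -> GigabitEthernet0/6
  197.160.0.0/13 (197.160.0.0 - 197.167.255.255) -> GigabitEthernet0/1
  197.160.0.0/15 (197.160.0.0 - 197.161.255.255) -> GigabitEthernet0/5
More-specific entries that do NOT match:
  197.161.150.0/23 (197.161.150.0 - 197.161.151.255) does not contain 197.161.148.52
  197.161.152.0/21 (197.161.152.0 - 197.161.159.255) does not contain 197.161.148.52
  197.161.128.0/20 (197.161.128.0 - 197.161.143.255) does not contain 197.161.148.52
  197.177.0.0/16 (197.177.0.0 - 197.177.255.255) does not contain 197.161.148.52
  197.163.0.0/16 (197.163.0.0 - 197.163.255.255) does not contain 197.161.148.52
Longest matching prefix is /15 -> interface GigabitEthernet0/5.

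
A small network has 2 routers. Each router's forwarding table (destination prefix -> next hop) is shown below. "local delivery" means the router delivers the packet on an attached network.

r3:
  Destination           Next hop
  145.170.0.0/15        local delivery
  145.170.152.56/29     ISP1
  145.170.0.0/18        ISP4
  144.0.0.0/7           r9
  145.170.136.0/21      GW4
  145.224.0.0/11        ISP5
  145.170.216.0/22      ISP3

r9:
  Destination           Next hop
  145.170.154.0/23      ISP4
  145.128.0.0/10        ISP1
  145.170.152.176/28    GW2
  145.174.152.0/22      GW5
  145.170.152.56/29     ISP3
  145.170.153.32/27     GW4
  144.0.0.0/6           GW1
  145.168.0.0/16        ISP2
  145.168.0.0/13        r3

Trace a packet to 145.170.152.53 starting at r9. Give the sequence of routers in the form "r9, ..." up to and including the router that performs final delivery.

At r9: longest match for 145.170.152.53 is 145.168.0.0/13 -> r3
At r3: longest match for 145.170.152.53 is 145.170.0.0/15 -> local delivery

r9, r3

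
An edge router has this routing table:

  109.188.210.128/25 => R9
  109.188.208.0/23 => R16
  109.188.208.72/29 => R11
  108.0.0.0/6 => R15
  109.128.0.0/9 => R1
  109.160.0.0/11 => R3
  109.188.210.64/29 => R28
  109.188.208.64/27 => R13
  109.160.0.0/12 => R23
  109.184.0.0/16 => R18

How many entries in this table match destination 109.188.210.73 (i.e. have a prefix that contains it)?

3

Prefixes containing 109.188.210.73:
  108.0.0.0/6 (108.0.0.0 - 111.255.255.255)
  109.128.0.0/9 (109.128.0.0 - 109.255.255.255)
  109.160.0.0/11 (109.160.0.0 - 109.191.255.255)
Total matching entries: 3.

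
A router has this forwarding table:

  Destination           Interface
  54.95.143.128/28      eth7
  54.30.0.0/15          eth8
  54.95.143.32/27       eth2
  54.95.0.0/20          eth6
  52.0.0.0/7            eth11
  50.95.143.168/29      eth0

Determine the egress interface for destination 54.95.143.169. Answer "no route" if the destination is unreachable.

No entry's prefix contains 54.95.143.169; there is no default route.

no route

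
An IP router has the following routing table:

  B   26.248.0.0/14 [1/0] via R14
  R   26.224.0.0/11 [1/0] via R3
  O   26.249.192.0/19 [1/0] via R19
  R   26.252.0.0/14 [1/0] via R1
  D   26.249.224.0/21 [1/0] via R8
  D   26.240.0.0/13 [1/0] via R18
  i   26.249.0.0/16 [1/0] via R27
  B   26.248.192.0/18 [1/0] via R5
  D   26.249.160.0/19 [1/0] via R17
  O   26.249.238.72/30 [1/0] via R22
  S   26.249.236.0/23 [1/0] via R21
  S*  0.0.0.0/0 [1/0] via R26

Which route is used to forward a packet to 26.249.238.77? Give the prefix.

26.249.0.0/16

Entries matching 26.249.238.77:
  0.0.0.0/0 (default, matches everything)
  26.224.0.0/11 (26.224.0.0 - 26.255.255.255)
  26.248.0.0/14 (26.248.0.0 - 26.251.255.255)
  26.249.0.0/16 (26.249.0.0 - 26.249.255.255)
Most specific is 26.249.0.0/16.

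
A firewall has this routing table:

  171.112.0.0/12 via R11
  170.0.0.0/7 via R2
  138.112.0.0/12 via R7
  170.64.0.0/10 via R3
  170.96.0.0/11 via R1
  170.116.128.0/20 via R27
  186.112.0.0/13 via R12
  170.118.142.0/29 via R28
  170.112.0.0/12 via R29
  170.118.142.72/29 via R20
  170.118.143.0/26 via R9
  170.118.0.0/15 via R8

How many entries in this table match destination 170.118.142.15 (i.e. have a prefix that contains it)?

5

Prefixes containing 170.118.142.15:
  170.0.0.0/7 (170.0.0.0 - 171.255.255.255)
  170.64.0.0/10 (170.64.0.0 - 170.127.255.255)
  170.96.0.0/11 (170.96.0.0 - 170.127.255.255)
  170.112.0.0/12 (170.112.0.0 - 170.127.255.255)
  170.118.0.0/15 (170.118.0.0 - 170.119.255.255)
Total matching entries: 5.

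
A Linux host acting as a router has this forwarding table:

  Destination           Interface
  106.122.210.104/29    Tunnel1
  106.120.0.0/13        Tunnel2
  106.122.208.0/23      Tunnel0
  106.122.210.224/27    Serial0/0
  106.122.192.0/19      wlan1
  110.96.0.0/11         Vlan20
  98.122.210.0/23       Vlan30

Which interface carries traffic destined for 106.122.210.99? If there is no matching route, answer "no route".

wlan1

Routes whose prefix contains 106.122.210.99:
  106.120.0.0/13 (106.120.0.0 - 106.127.255.255) -> Tunnel2
  106.122.192.0/19 (106.122.192.0 - 106.122.223.255) -> wlan1
More-specific entries that do NOT match:
  106.122.210.104/29 (106.122.210.104 - 106.122.210.111) does not contain 106.122.210.99
  106.122.210.224/27 (106.122.210.224 - 106.122.210.255) does not contain 106.122.210.99
  106.122.208.0/23 (106.122.208.0 - 106.122.209.255) does not contain 106.122.210.99
  98.122.210.0/23 (98.122.210.0 - 98.122.211.255) does not contain 106.122.210.99
Longest matching prefix is /19 -> interface wlan1.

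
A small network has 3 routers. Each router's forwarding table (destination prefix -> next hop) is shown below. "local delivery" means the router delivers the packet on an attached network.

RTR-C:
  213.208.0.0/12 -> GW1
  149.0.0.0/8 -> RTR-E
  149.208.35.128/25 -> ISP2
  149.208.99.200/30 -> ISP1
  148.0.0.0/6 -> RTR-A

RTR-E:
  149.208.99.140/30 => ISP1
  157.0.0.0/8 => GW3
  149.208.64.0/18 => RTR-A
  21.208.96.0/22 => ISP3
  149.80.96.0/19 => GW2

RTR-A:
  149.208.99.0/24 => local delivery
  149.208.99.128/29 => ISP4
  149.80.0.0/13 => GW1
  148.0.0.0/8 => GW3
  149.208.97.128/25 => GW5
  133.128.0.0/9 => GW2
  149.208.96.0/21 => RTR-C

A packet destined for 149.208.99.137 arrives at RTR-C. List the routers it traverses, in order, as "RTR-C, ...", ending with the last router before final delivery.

At RTR-C: longest match for 149.208.99.137 is 149.0.0.0/8 -> RTR-E
At RTR-E: longest match for 149.208.99.137 is 149.208.64.0/18 -> RTR-A
At RTR-A: longest match for 149.208.99.137 is 149.208.99.0/24 -> local delivery

RTR-C, RTR-E, RTR-A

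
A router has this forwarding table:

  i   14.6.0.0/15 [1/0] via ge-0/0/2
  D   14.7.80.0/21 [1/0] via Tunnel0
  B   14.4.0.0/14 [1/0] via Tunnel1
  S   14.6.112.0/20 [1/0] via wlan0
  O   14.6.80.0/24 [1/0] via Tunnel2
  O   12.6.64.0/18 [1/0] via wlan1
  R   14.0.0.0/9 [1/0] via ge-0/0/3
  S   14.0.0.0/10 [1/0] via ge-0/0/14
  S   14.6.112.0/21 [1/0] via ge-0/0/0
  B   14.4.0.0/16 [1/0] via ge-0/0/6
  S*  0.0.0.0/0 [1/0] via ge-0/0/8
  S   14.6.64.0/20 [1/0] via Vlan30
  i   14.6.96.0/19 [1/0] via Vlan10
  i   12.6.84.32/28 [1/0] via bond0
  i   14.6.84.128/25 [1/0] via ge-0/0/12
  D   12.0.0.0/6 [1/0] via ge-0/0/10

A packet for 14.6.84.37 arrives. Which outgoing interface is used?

Routes whose prefix contains 14.6.84.37:
  0.0.0.0/0 (default, matches everything) -> ge-0/0/8
  12.0.0.0/6 (12.0.0.0 - 15.255.255.255) -> ge-0/0/10
  14.0.0.0/9 (14.0.0.0 - 14.127.255.255) -> ge-0/0/3
  14.0.0.0/10 (14.0.0.0 - 14.63.255.255) -> ge-0/0/14
  14.4.0.0/14 (14.4.0.0 - 14.7.255.255) -> Tunnel1
  14.6.0.0/15 (14.6.0.0 - 14.7.255.255) -> ge-0/0/2
More-specific entries that do NOT match:
  12.6.84.32/28 (12.6.84.32 - 12.6.84.47) does not contain 14.6.84.37
  14.6.84.128/25 (14.6.84.128 - 14.6.84.255) does not contain 14.6.84.37
  14.6.80.0/24 (14.6.80.0 - 14.6.80.255) does not contain 14.6.84.37
  14.7.80.0/21 (14.7.80.0 - 14.7.87.255) does not contain 14.6.84.37
  14.6.112.0/21 (14.6.112.0 - 14.6.119.255) does not contain 14.6.84.37
  14.6.112.0/20 (14.6.112.0 - 14.6.127.255) does not contain 14.6.84.37
  14.6.64.0/20 (14.6.64.0 - 14.6.79.255) does not contain 14.6.84.37
  14.6.96.0/19 (14.6.96.0 - 14.6.127.255) does not contain 14.6.84.37
  12.6.64.0/18 (12.6.64.0 - 12.6.127.255) does not contain 14.6.84.37
  14.4.0.0/16 (14.4.0.0 - 14.4.255.255) does not contain 14.6.84.37
Longest matching prefix is /15 -> interface ge-0/0/2.

ge-0/0/2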